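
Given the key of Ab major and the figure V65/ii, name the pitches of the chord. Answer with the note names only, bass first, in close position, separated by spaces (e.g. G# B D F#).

The slash means an applied dominant: we want the dominant of ii. In Ab major, ii is Bb minor, and its dominant is built on F.
Building a dominant seventh chord on F gives F-A-C-Eb.
With the 65 figure the chord is in first inversion; from the bass A upward in close position it reads A-C-Eb-F.

A C Eb F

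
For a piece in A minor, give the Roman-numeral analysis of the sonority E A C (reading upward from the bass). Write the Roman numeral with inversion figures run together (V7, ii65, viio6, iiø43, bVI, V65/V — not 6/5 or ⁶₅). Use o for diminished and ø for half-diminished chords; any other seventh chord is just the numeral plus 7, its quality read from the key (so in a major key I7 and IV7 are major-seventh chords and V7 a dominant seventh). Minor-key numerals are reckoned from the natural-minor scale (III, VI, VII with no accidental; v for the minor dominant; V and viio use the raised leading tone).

Stacked in thirds the chord is A-C-E: a minor triad on A.
A is scale degree 1 in A minor, and a minor triad on that degree is written i.
With E in the bass the chord is in second inversion, so the figured bass is 64.

i64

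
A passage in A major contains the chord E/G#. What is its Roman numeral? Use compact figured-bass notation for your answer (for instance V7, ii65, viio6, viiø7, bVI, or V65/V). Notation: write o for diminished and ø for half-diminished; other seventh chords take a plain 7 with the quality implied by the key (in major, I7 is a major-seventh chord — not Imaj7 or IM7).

The pitches E-G#-B form a major triad rooted on E.
In A major, E is the dominant; the diatonic major triad there is V.
With G# in the bass the chord is in first inversion, so the figured bass is 6.

V6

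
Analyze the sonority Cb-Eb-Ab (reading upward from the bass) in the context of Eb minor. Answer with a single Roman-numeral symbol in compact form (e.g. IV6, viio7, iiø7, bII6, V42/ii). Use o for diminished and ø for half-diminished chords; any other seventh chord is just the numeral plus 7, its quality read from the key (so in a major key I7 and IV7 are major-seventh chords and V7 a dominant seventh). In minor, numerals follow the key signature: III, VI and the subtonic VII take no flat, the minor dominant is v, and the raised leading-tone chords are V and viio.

Stacked in thirds the chord is Ab-Cb-Eb: a minor triad on Ab.
In Eb minor, Ab is the subdominant; the diatonic minor triad there is iv.
With Cb in the bass the chord is in first inversion, so the figured bass is 6.

iv6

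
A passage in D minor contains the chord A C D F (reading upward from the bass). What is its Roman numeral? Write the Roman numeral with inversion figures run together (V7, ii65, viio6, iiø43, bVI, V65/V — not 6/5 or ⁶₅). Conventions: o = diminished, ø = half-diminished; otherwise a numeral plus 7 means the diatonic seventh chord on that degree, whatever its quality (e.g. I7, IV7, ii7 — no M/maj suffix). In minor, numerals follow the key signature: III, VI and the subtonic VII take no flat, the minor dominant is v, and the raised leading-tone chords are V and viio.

i43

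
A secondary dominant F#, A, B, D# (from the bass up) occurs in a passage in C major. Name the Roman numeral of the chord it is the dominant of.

The chord is a dominant seventh chord on B.
A dominant resolves down a perfect fifth: B → E. In C major, E is scale degree 3, i.e. iii.

iii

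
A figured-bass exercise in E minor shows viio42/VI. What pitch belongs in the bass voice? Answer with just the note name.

The applied chord viio42/VI is rooted on B: B-D-F-Ab.
The figure 42 means third inversion — the seventh is in the bass.

Ab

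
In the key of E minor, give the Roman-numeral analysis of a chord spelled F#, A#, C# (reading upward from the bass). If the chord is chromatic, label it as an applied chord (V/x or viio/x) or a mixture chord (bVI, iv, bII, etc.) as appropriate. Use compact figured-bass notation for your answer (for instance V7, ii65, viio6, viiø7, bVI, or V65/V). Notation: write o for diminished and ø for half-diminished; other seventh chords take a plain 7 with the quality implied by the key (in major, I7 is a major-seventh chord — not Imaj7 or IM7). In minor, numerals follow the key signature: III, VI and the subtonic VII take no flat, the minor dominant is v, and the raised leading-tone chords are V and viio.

V/V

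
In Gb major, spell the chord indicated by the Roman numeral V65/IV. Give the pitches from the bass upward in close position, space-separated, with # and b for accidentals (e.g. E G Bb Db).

Bb Db Fb Gb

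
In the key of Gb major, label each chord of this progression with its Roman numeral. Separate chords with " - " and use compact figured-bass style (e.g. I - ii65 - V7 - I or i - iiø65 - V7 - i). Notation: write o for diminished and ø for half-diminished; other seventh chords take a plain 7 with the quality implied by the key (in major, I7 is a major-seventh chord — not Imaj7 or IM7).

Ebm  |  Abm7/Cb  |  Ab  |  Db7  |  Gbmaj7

Ebm has root Eb, degree 6 in Gb major, so vi.
Abm7/Cb has root Ab, degree 2 in Gb major, so ii65.
Ab: chromatic; Ab is V of V, so V/V.
Db7 has root Db, degree 5 in Gb major, so V7.
Gbmaj7 has root Gb, degree 1 in Gb major, so I7.

vi - ii65 - V/V - V7 - I7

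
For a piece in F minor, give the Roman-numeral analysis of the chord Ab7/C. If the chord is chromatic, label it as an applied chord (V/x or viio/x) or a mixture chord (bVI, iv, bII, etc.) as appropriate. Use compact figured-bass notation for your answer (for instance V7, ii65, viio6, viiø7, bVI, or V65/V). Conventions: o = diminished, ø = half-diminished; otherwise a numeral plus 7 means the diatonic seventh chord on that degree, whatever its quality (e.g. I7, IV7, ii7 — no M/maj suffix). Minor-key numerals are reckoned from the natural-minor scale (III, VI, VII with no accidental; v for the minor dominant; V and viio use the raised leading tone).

Stacked in thirds the chord is Ab-C-Eb-Gb: a dominant seventh chord on Ab.
Ab is not a diatonic chord root with this quality in F minor, but it lies a perfect fifth above Db (VI), so the chord functions as an applied dominant of VI.
With C in the bass the chord is in first inversion, so the figured bass is 65.

V65/VI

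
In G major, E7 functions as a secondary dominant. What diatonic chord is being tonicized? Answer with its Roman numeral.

ii

The chord is a dominant seventh chord on E.
A dominant resolves down a perfect fifth: E → A. In G major, A is scale degree 2, i.e. ii.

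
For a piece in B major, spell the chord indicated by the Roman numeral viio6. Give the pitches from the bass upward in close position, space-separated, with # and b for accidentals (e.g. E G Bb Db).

The numeral's case and figure indicate a diminished triad. In B major its root, the seventh degree, is A#.
That chord is spelled A#-C#-E.
With the 6 figure the chord is in first inversion; from the bass C# upward in close position it reads C#-E-A#.

C# E A#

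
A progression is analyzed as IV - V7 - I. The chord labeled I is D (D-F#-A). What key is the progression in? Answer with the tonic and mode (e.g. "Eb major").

D major

The chord D is a major triad rooted on D; its label is I.
If D is scale degree 1 and the mode makes that degree carry a major triad, the tonic is D and the mode is major.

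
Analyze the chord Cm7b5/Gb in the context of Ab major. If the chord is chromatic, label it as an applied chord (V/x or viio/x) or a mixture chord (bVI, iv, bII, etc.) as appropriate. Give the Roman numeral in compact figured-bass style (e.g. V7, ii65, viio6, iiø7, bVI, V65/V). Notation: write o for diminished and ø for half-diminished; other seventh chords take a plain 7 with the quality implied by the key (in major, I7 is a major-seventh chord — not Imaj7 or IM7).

viiø43/IV

The pitches C-Eb-Gb-Bb form a half-diminished seventh chord rooted on C.
C sits a half step below Db (IV in Ab major); a diminished chord there is the applied leading-tone chord of IV.
With Gb in the bass the chord is in second inversion, so the figured bass is 43.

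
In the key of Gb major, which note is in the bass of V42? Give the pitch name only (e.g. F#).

Cb

V in Gb major has root Db; the chord is Db-F-Ab-Cb.
The figure 42 means third inversion — the seventh is in the bass.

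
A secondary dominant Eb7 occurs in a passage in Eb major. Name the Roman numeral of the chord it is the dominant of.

IV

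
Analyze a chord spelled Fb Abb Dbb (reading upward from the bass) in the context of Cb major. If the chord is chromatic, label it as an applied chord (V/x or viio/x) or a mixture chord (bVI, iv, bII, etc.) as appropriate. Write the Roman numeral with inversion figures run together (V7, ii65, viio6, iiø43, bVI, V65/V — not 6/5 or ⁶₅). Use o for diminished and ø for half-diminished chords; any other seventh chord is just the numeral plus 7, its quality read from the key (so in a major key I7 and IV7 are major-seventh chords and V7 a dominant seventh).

bII6

The pitches Dbb-Fb-Abb form a major triad rooted on Dbb.
Dbb is the lowered second degree of Cb major (diatonic 2 would be Db). This is the Neapolitan sixth — a major triad on the lowered second degree, here in its customary first inversion.
With Fb in the bass the chord is in first inversion, so the figured bass is 6.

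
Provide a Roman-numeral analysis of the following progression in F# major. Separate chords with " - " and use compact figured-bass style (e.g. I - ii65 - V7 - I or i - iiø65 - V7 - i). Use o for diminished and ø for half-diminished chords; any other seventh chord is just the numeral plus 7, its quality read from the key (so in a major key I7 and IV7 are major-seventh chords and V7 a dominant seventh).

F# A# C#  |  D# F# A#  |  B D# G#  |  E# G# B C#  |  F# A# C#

I - vi - ii6 - V65 - I

F#-A#-C#: major triad on F# = scale degree 1 → I.
D#-F#-A#: root D# is the submediant; minor triad there is vi.
B-D#-G# has root G#, degree 2 in F# major, so ii6.
E#-G#-B-C# has root C#, degree 5 in F# major, so V65.
F#-A#-C#: major triad on F# = scale degree 1 → I.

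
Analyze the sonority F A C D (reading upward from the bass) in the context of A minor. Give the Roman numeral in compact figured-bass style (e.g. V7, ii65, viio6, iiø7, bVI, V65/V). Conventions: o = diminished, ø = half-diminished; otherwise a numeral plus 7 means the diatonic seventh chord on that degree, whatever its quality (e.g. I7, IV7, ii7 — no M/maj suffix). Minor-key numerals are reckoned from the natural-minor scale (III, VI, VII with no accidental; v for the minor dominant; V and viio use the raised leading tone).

The pitches D-F-A-C form a minor seventh chord rooted on D.
D is scale degree 4 in A minor, and a minor seventh chord on that degree is written iv7.
With F in the bass the chord is in first inversion, so the figured bass is 65.

iv65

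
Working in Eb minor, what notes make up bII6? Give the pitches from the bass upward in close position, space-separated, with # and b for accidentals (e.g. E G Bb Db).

Ab Cb Fb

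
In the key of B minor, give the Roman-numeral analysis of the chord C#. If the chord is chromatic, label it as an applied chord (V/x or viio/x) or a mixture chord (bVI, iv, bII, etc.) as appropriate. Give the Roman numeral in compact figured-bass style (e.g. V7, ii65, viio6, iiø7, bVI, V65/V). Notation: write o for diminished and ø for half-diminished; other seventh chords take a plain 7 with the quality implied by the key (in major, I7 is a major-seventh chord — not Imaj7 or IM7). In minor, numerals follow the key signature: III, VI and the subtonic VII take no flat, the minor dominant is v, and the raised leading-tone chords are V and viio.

The pitches C#-E#-G# form a major triad rooted on C#.
C# is not a diatonic chord root with this quality in B minor, but it lies a perfect fifth above F# (V), so the chord functions as an applied dominant of V.

V/V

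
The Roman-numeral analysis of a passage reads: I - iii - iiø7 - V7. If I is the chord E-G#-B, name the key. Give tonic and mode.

The anchor chord is a major triad on E, labeled I.
If E is scale degree 1 and the mode makes that degree carry a major triad, the tonic is E and the mode is major.

E major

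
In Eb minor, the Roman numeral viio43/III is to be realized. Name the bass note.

The applied chord viio43/III is rooted on F: F-Ab-Cb-Ebb.
The figure 43 means second inversion — the fifth is in the bass.

Cb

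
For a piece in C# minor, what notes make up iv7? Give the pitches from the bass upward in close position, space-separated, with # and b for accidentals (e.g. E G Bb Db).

In C# minor, the fourth degree is F#, and the diatonic chord built there is a minor seventh chord.
That chord is spelled F#-A-C#-E.

F# A C# E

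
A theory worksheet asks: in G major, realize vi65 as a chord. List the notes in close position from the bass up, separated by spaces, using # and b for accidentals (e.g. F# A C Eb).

G B D E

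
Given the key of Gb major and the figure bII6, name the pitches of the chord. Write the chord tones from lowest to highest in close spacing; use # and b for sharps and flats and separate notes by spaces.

Scale degree 2 in Gb major is Ab; lowering it a half step gives Abb. bII6 is the Neapolitan sixth — a major triad on the lowered second degree, here in its customary first inversion.
So the chord is Abb-Cb-Ebb.
With the 6 figure the chord is in first inversion; from the bass Cb upward in close position it reads Cb-Ebb-Abb.

Cb Ebb Abb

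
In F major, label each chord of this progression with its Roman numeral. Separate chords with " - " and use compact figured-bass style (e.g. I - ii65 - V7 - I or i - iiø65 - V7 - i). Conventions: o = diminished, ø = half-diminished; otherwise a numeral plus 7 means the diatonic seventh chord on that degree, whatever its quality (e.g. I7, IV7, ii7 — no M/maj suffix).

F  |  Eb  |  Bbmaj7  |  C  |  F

F: root F is the tonic; major triad there is I.
Eb: major triad on Eb — chromatic; bVII (borrowed from the parallel minor).
Bbmaj7 has root Bb, degree 4 in F major, so IV7.
C has root C, degree 5 in F major, so V.
F: root F is the tonic; major triad there is I.

I - bVII - IV7 - V - I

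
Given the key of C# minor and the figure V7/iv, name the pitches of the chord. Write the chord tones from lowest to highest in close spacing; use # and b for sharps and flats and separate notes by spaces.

V7/iv is a secondary dominant — the dominant seventh of iv. iv in C# minor is F#, so the applied chord's root is C#, a perfect fifth above.
Building a dominant seventh chord on C# gives C#-E#-G#-B.

C# E# G# B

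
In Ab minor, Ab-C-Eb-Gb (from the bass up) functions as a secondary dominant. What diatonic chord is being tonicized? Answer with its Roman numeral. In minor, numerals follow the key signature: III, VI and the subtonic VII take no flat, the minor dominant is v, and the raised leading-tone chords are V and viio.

The chord is a dominant seventh chord on Ab.
A dominant resolves down a perfect fifth: Ab → Db. In Ab minor, Db is scale degree 4, i.e. iv.

iv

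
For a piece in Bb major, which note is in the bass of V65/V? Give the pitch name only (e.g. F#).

E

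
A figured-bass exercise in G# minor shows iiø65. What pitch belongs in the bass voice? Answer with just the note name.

C#

iiø in G# minor has root A#; the chord is A#-C#-E-G#.
The figure 65 means first inversion — the third is in the bass.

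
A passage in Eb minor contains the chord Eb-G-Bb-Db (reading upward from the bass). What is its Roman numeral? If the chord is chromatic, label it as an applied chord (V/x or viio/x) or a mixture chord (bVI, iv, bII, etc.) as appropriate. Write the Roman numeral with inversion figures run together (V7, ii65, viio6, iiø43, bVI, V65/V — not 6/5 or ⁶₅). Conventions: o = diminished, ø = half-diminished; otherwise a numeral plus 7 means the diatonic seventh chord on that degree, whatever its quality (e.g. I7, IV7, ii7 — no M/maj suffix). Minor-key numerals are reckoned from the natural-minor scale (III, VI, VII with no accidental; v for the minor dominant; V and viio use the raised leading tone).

V7/iv

Stacked in thirds the chord is Eb-G-Bb-Db: a dominant seventh chord on Eb.
Eb is not a diatonic chord root with this quality in Eb minor, but it lies a perfect fifth above Ab (iv), so the chord functions as an applied dominant of iv.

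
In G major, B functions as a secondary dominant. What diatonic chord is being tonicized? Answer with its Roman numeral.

The chord is a major triad on B.
A dominant resolves down a perfect fifth: B → E. In G major, E is scale degree 6, i.e. vi.

vi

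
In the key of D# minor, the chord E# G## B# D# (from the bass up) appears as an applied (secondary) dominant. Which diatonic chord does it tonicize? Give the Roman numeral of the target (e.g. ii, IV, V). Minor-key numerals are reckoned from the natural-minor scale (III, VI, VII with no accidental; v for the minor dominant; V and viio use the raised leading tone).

V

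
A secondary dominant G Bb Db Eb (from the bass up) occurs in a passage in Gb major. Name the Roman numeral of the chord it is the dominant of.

ii

The chord is a dominant seventh chord on Eb.
A dominant resolves down a perfect fifth: Eb → Ab. In Gb major, Ab is scale degree 2, i.e. ii.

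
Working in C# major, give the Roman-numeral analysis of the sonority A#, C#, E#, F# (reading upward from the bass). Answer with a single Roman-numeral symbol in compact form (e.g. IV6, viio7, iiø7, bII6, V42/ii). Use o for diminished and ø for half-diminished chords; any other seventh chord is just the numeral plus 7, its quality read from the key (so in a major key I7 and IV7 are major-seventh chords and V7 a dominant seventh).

IV65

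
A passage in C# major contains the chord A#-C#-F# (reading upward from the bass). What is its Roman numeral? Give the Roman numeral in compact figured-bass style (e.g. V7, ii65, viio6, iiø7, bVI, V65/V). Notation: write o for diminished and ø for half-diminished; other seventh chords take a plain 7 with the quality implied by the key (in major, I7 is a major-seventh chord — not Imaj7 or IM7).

Stacked in thirds the chord is F#-A#-C#: a major triad on F#.
In C# major, F# is the subdominant; the diatonic major triad there is IV.
With A# in the bass the chord is in first inversion, so the figured bass is 6.

IV6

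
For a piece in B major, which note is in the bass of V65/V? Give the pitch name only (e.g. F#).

The applied chord V65/V is rooted on C#: C#-E#-G#-B.
The figure 65 means first inversion — the third is in the bass.

E#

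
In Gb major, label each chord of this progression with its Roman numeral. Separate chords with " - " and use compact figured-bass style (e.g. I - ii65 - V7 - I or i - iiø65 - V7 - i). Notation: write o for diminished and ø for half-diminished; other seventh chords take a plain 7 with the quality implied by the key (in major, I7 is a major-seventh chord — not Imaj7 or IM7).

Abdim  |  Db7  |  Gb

Abdim is non-diatonic — iio, a mixture chord from Gb minor.
Db7 has root Db, degree 5 in Gb major, so V7.
Gb: major triad on Gb = scale degree 1 → I.

iio - V7 - I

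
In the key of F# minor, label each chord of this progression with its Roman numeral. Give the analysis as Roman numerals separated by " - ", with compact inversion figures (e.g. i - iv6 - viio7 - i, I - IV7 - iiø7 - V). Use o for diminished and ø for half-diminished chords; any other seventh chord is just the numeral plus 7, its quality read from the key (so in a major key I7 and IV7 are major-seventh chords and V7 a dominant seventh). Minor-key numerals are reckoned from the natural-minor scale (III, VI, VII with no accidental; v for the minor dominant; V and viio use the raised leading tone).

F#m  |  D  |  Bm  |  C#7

i - VI - iv - V7

F#m: root F# is the tonic; minor triad there is i.
D: root D is the submediant; major triad there is VI.
Bm has root B, degree 4 in F# minor, so iv.
C#7 has root C#, degree 5 in F# minor, so V7.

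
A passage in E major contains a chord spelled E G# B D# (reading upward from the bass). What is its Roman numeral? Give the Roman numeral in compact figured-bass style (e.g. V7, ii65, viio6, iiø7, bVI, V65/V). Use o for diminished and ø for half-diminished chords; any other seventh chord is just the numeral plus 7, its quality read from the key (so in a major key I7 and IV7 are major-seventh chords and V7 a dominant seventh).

Stacked in thirds the chord is E-G#-B-D#: a major seventh chord on E.
E is scale degree 1 in E major, and a major seventh chord on that degree is written I7.

I7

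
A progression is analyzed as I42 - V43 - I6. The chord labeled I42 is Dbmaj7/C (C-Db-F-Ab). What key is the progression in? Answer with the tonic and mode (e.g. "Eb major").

The chord Dbmaj7/C is a major seventh chord rooted on Db; its label is I42.
If Db is scale degree 1 and the mode makes that degree carry a major seventh chord, the tonic is Db and the mode is major.

Db major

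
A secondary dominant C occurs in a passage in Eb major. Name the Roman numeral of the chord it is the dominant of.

ii

The chord is a major triad on C.
A dominant resolves down a perfect fifth: C → F. In Eb major, F is scale degree 2, i.e. ii.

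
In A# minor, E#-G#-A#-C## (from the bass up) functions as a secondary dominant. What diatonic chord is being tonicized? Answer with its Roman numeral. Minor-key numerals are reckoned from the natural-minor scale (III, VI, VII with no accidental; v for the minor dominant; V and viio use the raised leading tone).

iv

The chord is a dominant seventh chord on A#.
A dominant resolves down a perfect fifth: A# → D#. In A# minor, D# is scale degree 4, i.e. iv.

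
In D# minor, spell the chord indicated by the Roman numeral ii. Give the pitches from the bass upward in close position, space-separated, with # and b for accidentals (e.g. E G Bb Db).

E# G# B#

ii is the minor supertonic, borrowed from the parallel major (the Dorian ii). In D# minor that root is E#.
So the chord is E#-G#-B#, a minor triad.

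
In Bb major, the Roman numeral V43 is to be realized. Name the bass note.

C

V in Bb major has root F; the chord is F-A-C-Eb.
The figure 43 means second inversion — the fifth is in the bass.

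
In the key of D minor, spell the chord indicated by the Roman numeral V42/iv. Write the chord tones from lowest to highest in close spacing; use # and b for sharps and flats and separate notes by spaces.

V42/iv is a secondary dominant — the dominant seventh of iv. iv in D minor is G, so the applied chord's root is D, a perfect fifth above.
Building a dominant seventh chord on D gives D-F#-A-C.
With the 42 figure the chord is in third inversion; from the bass C upward in close position it reads C-D-F#-A.

C D F# A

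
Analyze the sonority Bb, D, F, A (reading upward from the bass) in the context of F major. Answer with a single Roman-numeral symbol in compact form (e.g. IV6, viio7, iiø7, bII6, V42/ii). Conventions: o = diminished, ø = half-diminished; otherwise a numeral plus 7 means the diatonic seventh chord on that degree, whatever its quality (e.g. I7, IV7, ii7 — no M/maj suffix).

Stacked in thirds the chord is Bb-D-F-A: a major seventh chord on Bb.
Bb is scale degree 4 in F major, and a major seventh chord on that degree is written IV7.

IV7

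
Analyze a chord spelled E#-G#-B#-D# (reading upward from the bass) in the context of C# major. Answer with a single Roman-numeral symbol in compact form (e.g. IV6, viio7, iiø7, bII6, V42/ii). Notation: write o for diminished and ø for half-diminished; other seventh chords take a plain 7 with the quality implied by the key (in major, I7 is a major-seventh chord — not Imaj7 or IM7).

iii7

Stacked in thirds the chord is E#-G#-B#-D#: a minor seventh chord on E#.
In C# major, E# is the mediant; the diatonic minor seventh chord there is iii7.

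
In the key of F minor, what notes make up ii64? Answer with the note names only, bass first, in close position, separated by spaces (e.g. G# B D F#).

D G Bb

Scale degree 2 in F minor is G; here the chord built on it is altered to a minor triad. ii64 is the minor supertonic, borrowed from the parallel major (the Dorian ii).
So the chord is G-Bb-D, a minor triad.
With the 64 figure the chord is in second inversion; from the bass D upward in close position it reads D-G-Bb.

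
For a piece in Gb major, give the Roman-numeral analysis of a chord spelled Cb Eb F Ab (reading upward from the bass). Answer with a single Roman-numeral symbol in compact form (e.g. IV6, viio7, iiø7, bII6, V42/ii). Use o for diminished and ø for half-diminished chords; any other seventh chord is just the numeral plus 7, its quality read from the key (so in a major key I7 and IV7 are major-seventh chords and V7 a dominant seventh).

viiø43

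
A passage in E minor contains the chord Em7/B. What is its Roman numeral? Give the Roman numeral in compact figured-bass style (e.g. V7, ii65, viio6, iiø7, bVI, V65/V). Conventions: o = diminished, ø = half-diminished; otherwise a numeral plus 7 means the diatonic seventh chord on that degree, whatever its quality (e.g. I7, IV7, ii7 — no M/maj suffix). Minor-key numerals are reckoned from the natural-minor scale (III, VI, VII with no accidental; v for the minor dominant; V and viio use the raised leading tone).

i43

The pitches E-G-B-D form a minor seventh chord rooted on E.
In E minor, E is the tonic; the diatonic minor seventh chord there is i7.
With B in the bass the chord is in second inversion, so the figured bass is 43.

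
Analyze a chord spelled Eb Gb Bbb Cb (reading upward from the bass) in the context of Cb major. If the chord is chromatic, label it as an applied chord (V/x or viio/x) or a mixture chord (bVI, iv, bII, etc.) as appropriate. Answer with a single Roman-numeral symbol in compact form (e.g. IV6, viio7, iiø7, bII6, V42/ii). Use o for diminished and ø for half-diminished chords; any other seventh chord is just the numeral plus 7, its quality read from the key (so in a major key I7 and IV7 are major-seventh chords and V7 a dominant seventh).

Stacked in thirds the chord is Cb-Eb-Gb-Bbb: a dominant seventh chord on Cb.
Cb is not a diatonic chord root with this quality in Cb major, but it lies a perfect fifth above Fb (IV), so the chord functions as an applied dominant of IV.
With Eb in the bass the chord is in first inversion, so the figured bass is 65.

V65/IV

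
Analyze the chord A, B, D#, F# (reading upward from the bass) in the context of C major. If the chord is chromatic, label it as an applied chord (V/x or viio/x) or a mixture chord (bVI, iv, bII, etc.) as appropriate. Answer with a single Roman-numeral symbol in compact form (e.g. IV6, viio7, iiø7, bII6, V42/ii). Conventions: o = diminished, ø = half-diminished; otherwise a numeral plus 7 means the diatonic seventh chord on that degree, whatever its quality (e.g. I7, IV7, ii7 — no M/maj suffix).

Stacked in thirds the chord is B-D#-F#-A: a dominant seventh chord on B.
B is not a diatonic chord root with this quality in C major, but it lies a perfect fifth above E (iii), so the chord functions as an applied dominant of iii.
With A in the bass the chord is in third inversion, so the figured bass is 42.

V42/iii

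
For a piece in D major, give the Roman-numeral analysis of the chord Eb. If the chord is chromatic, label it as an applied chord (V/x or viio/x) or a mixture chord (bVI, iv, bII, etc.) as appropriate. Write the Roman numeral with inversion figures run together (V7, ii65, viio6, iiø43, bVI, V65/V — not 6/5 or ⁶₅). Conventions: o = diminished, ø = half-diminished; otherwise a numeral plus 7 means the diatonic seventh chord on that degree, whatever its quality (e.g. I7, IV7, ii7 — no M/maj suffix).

Stacked in thirds the chord is Eb-G-Bb: a major triad on Eb.
Eb is the lowered second degree of D major (diatonic 2 would be E). This is the Neapolitan chord — a major triad on the lowered second degree.

bII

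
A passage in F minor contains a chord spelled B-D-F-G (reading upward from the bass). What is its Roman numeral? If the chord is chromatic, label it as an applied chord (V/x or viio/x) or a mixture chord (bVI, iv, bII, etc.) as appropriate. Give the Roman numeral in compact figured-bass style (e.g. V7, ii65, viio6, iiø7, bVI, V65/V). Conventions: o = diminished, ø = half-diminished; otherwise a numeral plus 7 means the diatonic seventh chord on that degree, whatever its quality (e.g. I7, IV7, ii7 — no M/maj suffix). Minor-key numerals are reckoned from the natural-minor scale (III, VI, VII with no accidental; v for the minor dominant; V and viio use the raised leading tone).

V65/V

The pitches G-B-D-F form a dominant seventh chord rooted on G.
G is not a diatonic chord root with this quality in F minor, but it lies a perfect fifth above C (V), so the chord functions as an applied dominant of V.
With B in the bass the chord is in first inversion, so the figured bass is 65.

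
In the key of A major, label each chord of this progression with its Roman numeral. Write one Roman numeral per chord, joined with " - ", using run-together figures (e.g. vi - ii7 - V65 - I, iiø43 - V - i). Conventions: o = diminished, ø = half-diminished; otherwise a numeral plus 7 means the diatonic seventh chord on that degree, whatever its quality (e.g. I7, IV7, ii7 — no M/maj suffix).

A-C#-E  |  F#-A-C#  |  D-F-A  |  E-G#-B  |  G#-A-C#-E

I - vi - iv - V - I42

A-C#-E: major triad on A = scale degree 1 → I.
F#-A-C#: root F# is the submediant; minor triad there is vi.
D-F-A is non-diatonic — iv, a mixture chord from A minor.
E-G#-B: major triad on E = scale degree 5 → V.
G#-A-C#-E: root A is the tonic; major seventh chord there is I42.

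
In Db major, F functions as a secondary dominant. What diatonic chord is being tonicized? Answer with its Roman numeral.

The chord is a major triad on F.
A dominant resolves down a perfect fifth: F → Bb. In Db major, Bb is scale degree 6, i.e. vi.

vi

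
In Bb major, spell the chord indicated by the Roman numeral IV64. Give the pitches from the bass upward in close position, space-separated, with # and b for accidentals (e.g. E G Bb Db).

Bb Eb G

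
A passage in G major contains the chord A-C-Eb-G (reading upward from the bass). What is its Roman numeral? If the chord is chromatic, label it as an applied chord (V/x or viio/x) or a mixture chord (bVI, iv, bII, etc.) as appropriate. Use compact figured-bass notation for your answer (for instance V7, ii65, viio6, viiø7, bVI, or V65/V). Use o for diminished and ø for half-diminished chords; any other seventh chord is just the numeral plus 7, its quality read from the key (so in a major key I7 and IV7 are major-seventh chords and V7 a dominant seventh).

The pitches A-C-Eb-G form a half-diminished seventh chord rooted on A.
A is the second degree of G major. This is the half-diminished supertonic seventh, borrowed from the parallel minor.

iiø7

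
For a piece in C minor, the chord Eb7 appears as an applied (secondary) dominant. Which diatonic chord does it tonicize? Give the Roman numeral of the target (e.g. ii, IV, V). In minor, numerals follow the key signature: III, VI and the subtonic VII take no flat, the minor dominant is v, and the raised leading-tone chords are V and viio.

VI

The chord is a dominant seventh chord on Eb.
A dominant resolves down a perfect fifth: Eb → Ab. In C minor, Ab is scale degree 6, i.e. VI.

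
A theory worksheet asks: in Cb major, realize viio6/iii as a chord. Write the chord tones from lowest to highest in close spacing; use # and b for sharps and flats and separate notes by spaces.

viio6/iii is a secondary leading-tone chord. The target iii is Eb in Cb major; the applied chord is rooted a semitone below, on D.
Building a diminished triad on D gives D-F-Ab.
The figured bass 6 indicates first inversion, placing the third (F) in the bass: F-Ab-D.

F Ab D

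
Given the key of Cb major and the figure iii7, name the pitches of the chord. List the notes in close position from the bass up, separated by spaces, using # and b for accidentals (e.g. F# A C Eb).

In Cb major, scale degree 3 is Eb, and the diatonic chord built there is a minor seventh chord.
That chord is spelled Eb-Gb-Bb-Db.

Eb Gb Bb Db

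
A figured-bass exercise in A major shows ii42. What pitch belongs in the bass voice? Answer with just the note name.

A

ii in A major has root B; the chord is B-D-F#-A.
The figure 42 means third inversion — the seventh is in the bass.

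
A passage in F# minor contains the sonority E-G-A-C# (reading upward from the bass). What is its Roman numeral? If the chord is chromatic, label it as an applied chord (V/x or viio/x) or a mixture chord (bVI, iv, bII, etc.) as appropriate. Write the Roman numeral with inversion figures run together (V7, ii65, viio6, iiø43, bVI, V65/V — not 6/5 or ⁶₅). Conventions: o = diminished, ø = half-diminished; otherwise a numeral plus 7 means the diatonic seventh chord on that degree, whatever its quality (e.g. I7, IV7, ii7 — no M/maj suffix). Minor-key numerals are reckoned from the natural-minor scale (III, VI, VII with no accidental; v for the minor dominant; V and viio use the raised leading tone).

V43/VI

The pitches A-C#-E-G form a dominant seventh chord rooted on A.
A is not a diatonic chord root with this quality in F# minor, but it lies a perfect fifth above D (VI), so the chord functions as an applied dominant of VI.
With E in the bass the chord is in second inversion, so the figured bass is 43.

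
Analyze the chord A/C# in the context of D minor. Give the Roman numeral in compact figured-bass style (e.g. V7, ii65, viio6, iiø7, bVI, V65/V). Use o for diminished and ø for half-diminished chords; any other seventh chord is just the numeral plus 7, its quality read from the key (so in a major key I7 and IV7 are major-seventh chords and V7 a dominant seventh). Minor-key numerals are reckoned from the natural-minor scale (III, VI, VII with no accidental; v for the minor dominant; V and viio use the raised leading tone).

V6

The pitches A-C#-E form a major triad rooted on A.
A is scale degree 5 in D minor, and a major triad on that degree is written V.
With C# in the bass the chord is in first inversion, so the figured bass is 6.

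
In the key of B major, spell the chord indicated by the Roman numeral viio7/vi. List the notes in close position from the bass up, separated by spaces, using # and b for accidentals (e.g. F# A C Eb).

F## A# C# E

The slash marks an applied leading-tone chord: viio of vi. In B major, vi is G#, so the leading tone to it is F##, a half step below.
Building a fully diminished seventh chord on F## gives F##-A#-C#-E.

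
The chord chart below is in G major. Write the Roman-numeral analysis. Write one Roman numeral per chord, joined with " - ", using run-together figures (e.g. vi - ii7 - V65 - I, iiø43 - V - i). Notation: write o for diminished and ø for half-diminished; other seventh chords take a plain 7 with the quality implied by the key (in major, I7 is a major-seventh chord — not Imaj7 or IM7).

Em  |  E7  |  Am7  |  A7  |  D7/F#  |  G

Em: minor triad on E = scale degree 6 → vi.
E7: a dominant seventh chord on E, the applied dominant of ii → V7/ii.
Am7: minor seventh chord on A = scale degree 2 → ii7.
A7 is the secondary dominant of V (dominant seventh chord on A): V7/V.
D7/F# has root D, degree 5 in G major, so V65.
G: root G is the tonic; major triad there is I.

vi - V7/ii - ii7 - V7/V - V65 - I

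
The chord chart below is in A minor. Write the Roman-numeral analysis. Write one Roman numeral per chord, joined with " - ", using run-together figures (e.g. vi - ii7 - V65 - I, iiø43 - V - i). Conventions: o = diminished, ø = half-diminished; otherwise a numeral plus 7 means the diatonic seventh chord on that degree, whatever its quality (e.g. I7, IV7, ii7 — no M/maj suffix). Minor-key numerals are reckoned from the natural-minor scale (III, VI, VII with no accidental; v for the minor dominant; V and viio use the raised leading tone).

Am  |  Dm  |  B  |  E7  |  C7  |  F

Am: minor triad on A = scale degree 1 → i.
Dm has root D, degree 4 in A minor, so iv.
B is the secondary dominant of V (major triad on B): V/V.
E7 has root E, degree 5 in A minor, so V7.
C7: chromatic; C is V of VI, so V7/VI.
F: root F is the submediant; major triad there is VI.

i - iv - V/V - V7 - V7/VI - VI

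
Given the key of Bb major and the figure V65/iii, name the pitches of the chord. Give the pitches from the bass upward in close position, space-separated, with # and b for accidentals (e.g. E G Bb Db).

V65/iii is a secondary dominant — the dominant seventh of iii. iii in Bb major is D, so the applied chord's root is A, a perfect fifth above.
Building a dominant seventh chord on A gives A-C#-E-G.
The figured bass 65 indicates first inversion, placing the third (C#) in the bass: C#-E-G-A.

C# E G A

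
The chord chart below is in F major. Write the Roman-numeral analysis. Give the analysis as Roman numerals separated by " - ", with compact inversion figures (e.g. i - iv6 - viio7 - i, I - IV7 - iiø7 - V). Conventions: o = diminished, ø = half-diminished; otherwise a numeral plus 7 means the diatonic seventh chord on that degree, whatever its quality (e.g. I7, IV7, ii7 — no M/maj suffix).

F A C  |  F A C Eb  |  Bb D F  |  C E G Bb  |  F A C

I - V7/IV - IV - V7 - I

F-A-C has root F, degree 1 in F major, so I.
F-A-C-Eb: chromatic; F is V of IV, so V7/IV.
Bb-D-F has root Bb, degree 4 in F major, so IV.
C-E-G-Bb has root C, degree 5 in F major, so V7.
F-A-C: major triad on F = scale degree 1 → I.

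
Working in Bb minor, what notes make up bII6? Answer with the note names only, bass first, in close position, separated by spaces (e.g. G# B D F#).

Eb Gb Cb

Scale degree 2 in Bb minor is C; lowering it a half step gives Cb. bII6 is the Neapolitan sixth — a major triad on the lowered second degree, here in its customary first inversion.
So the chord is Cb-Eb-Gb.
With the 6 figure the chord is in first inversion; from the bass Eb upward in close position it reads Eb-Gb-Cb.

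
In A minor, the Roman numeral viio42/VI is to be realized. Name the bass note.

Db

The applied chord viio42/VI is rooted on E: E-G-Bb-Db.
The figure 42 means third inversion — the seventh is in the bass.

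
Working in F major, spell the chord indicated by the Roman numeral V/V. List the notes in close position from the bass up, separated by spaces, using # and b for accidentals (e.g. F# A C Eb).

G B D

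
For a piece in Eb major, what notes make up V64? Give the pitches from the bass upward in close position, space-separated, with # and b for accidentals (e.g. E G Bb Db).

F Bb D

The numeral's case and figure indicate a major triad. In Eb major its root, the fifth degree, is Bb.
Stacking thirds from Bb gives Bb-D-F.
With the 64 figure the chord is in second inversion; from the bass F upward in close position it reads F-Bb-D.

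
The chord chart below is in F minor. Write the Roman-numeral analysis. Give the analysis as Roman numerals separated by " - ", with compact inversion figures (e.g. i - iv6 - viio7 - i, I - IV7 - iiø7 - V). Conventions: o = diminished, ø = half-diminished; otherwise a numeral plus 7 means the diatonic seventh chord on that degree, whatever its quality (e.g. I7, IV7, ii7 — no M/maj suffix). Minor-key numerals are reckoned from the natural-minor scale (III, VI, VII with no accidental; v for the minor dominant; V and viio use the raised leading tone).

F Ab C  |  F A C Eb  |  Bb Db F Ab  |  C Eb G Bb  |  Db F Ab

F-Ab-C has root F, degree 1 in F minor, so i.
F-A-C-Eb is the secondary dominant of iv (dominant seventh chord on F): V7/iv.
Bb-Db-F-Ab: root Bb is the subdominant; minor seventh chord there is iv7.
C-Eb-G-Bb: root C is the dominant; minor seventh chord there is v7.
Db-F-Ab has root Db, degree 6 in F minor, so VI.

i - V7/iv - iv7 - v7 - VI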